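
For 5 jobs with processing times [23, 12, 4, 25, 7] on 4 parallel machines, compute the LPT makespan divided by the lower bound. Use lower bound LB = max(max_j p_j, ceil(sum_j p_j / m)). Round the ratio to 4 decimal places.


LPT order: [25, 23, 12, 7, 4]
Machine loads after assignment: [25, 23, 12, 11]
LPT makespan = 25
Lower bound = max(max_job, ceil(total/4)) = max(25, 18) = 25
Ratio = 25 / 25 = 1.0

1.0


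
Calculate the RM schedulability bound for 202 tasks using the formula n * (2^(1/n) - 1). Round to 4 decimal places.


Compute 2^(1/202) = 1.0034373158
Subtract 1: 1.0034373158 - 1 = 0.0034373158
Multiply by n: 202 * 0.0034373158 = 0.6943377916
Round to 4 dp: 0.6943

0.6943


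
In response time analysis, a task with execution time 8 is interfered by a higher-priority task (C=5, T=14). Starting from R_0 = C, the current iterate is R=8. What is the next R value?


R_next = C + ceil(R_prev / T_hp) * C_hp
ceil(8 / 14) = ceil(0.5714) = 1
Interference = 1 * 5 = 5
R_next = 8 + 5 = 13

13


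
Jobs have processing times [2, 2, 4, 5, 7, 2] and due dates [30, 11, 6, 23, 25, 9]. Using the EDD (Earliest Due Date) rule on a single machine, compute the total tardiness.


Sort by due date (EDD order): [(4, 6), (2, 9), (2, 11), (5, 23), (7, 25), (2, 30)]
Compute completion times and tardiness:
  Job 1: p=4, d=6, C=4, tardiness=max(0,4-6)=0
  Job 2: p=2, d=9, C=6, tardiness=max(0,6-9)=0
  Job 3: p=2, d=11, C=8, tardiness=max(0,8-11)=0
  Job 4: p=5, d=23, C=13, tardiness=max(0,13-23)=0
  Job 5: p=7, d=25, C=20, tardiness=max(0,20-25)=0
  Job 6: p=2, d=30, C=22, tardiness=max(0,22-30)=0
Total tardiness = 0

0


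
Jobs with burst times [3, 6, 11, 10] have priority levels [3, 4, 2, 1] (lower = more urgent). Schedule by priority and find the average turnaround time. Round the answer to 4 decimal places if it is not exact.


Sort by priority (ascending = highest first):
Order: [(1, 10), (2, 11), (3, 3), (4, 6)]
Completion times:
  Priority 1, burst=10, C=10
  Priority 2, burst=11, C=21
  Priority 3, burst=3, C=24
  Priority 4, burst=6, C=30
Average turnaround = 85/4 = 21.25

21.25


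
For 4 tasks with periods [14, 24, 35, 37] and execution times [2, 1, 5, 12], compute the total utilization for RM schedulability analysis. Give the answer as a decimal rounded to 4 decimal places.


Compute individual utilizations (exact fractions):
  Task 1: C/T = 2/14 = 1/7 (approx. 0.1429)
  Task 2: C/T = 1/24 (approx. 0.0417)
  Task 3: C/T = 5/35 = 1/7 (approx. 0.1429)
  Task 4: C/T = 12/37 (approx. 0.3243)
Total utilization U = 1/7 + 1/24 + 1/7 + 12/37 = 4051/6216
Rounded to 4 decimal places: U = 0.6517
RM (Liu & Layland) bound for 4 tasks = 0.756828; compare with U = 4051/6216 (approx. 0.651705)
U <= bound, so schedulable by RM sufficient condition.

0.6517


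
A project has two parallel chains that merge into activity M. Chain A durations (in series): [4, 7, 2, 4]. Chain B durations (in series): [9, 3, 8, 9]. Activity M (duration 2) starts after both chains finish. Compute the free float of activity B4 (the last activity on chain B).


ES(B4) = sum of predecessors on chain B = 20
EF(B4) = ES + duration = 20 + 9 = 29
Successor of B4 is M. ES(M) = max(sum(A), sum(B)) = max(17, 29) = 29
Free float = ES(successor) - EF(current) = 29 - 29 = 0

0


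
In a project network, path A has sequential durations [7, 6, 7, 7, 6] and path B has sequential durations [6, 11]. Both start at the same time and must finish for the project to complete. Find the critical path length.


Path A total = 7 + 6 + 7 + 7 + 6 = 33
Path B total = 6 + 11 = 17
Critical path = longest path = max(33, 17) = 33

33


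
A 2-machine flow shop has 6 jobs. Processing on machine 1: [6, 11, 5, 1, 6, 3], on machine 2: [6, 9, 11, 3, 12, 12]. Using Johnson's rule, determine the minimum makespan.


Apply Johnson's rule:
  Group 1 (a <= b): [(4, 1, 3), (6, 3, 12), (3, 5, 11), (1, 6, 6), (5, 6, 12)]
  Group 2 (a > b): [(2, 11, 9)]
Optimal job order: [4, 6, 3, 1, 5, 2]
Schedule:
  Job 4: M1 done at 1, M2 done at 4
  Job 6: M1 done at 4, M2 done at 16
  Job 3: M1 done at 9, M2 done at 27
  Job 1: M1 done at 15, M2 done at 33
  Job 5: M1 done at 21, M2 done at 45
  Job 2: M1 done at 32, M2 done at 54
Makespan = 54

54


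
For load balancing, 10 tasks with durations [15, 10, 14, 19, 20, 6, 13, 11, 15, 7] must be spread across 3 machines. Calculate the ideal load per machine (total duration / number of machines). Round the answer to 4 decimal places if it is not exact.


Total processing time = 15 + 10 + 14 + 19 + 20 + 6 + 13 + 11 + 15 + 7 = 130
Number of machines = 3
Ideal balanced load = 130 / 3 = 43.3333

43.3333


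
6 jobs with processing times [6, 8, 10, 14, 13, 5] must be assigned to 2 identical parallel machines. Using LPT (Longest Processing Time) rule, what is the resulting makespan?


Sort jobs in decreasing order (LPT): [14, 13, 10, 8, 6, 5]
Assign each job to the least loaded machine:
  Machine 1: jobs [14, 8, 6], load = 28
  Machine 2: jobs [13, 10, 5], load = 28
Makespan = max load = 28

28


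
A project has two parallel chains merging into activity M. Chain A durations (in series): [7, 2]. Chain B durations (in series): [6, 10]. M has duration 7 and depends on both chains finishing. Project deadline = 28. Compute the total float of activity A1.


Forward pass: ES(A1) = sum of predecessors on chain A = 0
EF = ES + duration = 0 + 7 = 7
Backward pass: LF(M) = deadline = 28; LS(M) = 28 - 7 = 21
LF(A1) = LS(M) - sum(successors on chain A) = 21 - 2 = 19
LS = LF - duration = 19 - 7 = 12
Total float = LS - ES = 12 - 0 = 12

12


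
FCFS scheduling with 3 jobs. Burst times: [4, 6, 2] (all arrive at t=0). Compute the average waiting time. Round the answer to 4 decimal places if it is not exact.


FCFS order (as given): [4, 6, 2]
Waiting times:
  Job 1: wait = 0
  Job 2: wait = 4
  Job 3: wait = 10
Sum of waiting times = 14
Average waiting time = 14/3 = 4.6667

4.6667


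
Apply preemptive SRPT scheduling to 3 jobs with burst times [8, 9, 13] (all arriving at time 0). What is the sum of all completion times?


Since all jobs arrive at t=0, SRPT equals SPT ordering.
SPT order: [8, 9, 13]
Completion times:
  Job 1: p=8, C=8
  Job 2: p=9, C=17
  Job 3: p=13, C=30
Total completion time = 8 + 17 + 30 = 55

55


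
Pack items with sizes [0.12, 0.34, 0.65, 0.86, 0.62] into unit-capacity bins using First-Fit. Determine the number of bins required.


Place items sequentially using First-Fit:
  Item 0.12 -> new Bin 1
  Item 0.34 -> Bin 1 (now 0.46)
  Item 0.65 -> new Bin 2
  Item 0.86 -> new Bin 3
  Item 0.62 -> new Bin 4
Total bins used = 4

4


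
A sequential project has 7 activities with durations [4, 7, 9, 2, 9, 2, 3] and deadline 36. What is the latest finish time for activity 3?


LF(activity 3) = deadline - sum of successor durations
Successors: activities 4 through 7 with durations [2, 9, 2, 3]
Sum of successor durations = 16
LF = 36 - 16 = 20

20


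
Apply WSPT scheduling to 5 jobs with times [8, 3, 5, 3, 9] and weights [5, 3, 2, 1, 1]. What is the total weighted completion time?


Compute p/w ratios and sort ascending (WSPT): [(3, 3), (8, 5), (5, 2), (3, 1), (9, 1)]
Compute weighted completion times:
  Job (p=3,w=3): C=3, w*C=3*3=9
  Job (p=8,w=5): C=11, w*C=5*11=55
  Job (p=5,w=2): C=16, w*C=2*16=32
  Job (p=3,w=1): C=19, w*C=1*19=19
  Job (p=9,w=1): C=28, w*C=1*28=28
Total weighted completion time = 143

143


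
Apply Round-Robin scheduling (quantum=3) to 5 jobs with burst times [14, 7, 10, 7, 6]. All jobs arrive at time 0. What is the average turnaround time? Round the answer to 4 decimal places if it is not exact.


Time quantum = 3
Execution trace:
  J1 runs 3 units, time = 3
  J2 runs 3 units, time = 6
  J3 runs 3 units, time = 9
  J4 runs 3 units, time = 12
  J5 runs 3 units, time = 15
  J1 runs 3 units, time = 18
  J2 runs 3 units, time = 21
  J3 runs 3 units, time = 24
  J4 runs 3 units, time = 27
  J5 runs 3 units, time = 30
  J1 runs 3 units, time = 33
  J2 runs 1 units, time = 34
  J3 runs 3 units, time = 37
  J4 runs 1 units, time = 38
  J1 runs 3 units, time = 41
  J3 runs 1 units, time = 42
  J1 runs 2 units, time = 44
Finish times: [44, 34, 42, 38, 30]
Average turnaround = 188/5 = 37.6

37.6


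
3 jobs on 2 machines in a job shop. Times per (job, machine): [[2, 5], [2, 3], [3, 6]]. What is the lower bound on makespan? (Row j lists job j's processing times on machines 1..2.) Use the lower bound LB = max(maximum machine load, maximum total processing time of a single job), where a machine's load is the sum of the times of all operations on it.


Machine loads:
  Machine 1: 2 + 2 + 3 = 7
  Machine 2: 5 + 3 + 6 = 14
Max machine load = 14
Job totals:
  Job 1: 7
  Job 2: 5
  Job 3: 9
Max job total = 9
Lower bound = max(14, 9) = 14

14


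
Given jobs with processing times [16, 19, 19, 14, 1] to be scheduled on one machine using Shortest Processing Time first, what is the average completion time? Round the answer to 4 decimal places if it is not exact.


Sort jobs by processing time (SPT order): [1, 14, 16, 19, 19]
Compute completion times sequentially:
  Job 1: processing = 1, completes at 1
  Job 2: processing = 14, completes at 15
  Job 3: processing = 16, completes at 31
  Job 4: processing = 19, completes at 50
  Job 5: processing = 19, completes at 69
Sum of completion times = 166
Average completion time = 166/5 = 33.2

33.2


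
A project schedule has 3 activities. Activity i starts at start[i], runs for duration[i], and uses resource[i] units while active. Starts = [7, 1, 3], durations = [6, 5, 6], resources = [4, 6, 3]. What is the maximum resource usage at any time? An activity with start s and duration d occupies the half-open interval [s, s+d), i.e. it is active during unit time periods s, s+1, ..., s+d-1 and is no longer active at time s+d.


Each activity i is active on [start_i, start_i + duration_i).
Compute total resource usage per time slot:
  t=0: active resources = [], total = 0
  t=1: active resources = [6], total = 6
  t=2: active resources = [6], total = 6
  t=3: active resources = [6, 3], total = 9
  t=4: active resources = [6, 3], total = 9
  t=5: active resources = [6, 3], total = 9
  t=6: active resources = [3], total = 3
  t=7: active resources = [4, 3], total = 7
  t=8: active resources = [4, 3], total = 7
  t=9: active resources = [4], total = 4
  t=10: active resources = [4], total = 4
  t=11: active resources = [4], total = 4
  t=12: active resources = [4], total = 4
Peak resource demand = 9

9


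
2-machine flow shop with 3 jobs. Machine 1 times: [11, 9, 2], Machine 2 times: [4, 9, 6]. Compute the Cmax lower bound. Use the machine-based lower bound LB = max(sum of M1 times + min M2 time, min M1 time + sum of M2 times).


LB1 = sum(M1 times) + min(M2 times) = 22 + 4 = 26
LB2 = min(M1 times) + sum(M2 times) = 2 + 19 = 21
Lower bound = max(LB1, LB2) = max(26, 21) = 26

26


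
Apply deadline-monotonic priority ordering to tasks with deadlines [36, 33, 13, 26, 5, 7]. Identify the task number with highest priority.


Sort tasks by relative deadline (ascending):
  Task 5: deadline = 5
  Task 6: deadline = 7
  Task 3: deadline = 13
  Task 4: deadline = 26
  Task 2: deadline = 33
  Task 1: deadline = 36
Priority order (highest first): [5, 6, 3, 4, 2, 1]
Highest priority task = 5

5


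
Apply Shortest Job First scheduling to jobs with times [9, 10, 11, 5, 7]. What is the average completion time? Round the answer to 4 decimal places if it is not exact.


SJF order (ascending): [5, 7, 9, 10, 11]
Completion times:
  Job 1: burst=5, C=5
  Job 2: burst=7, C=12
  Job 3: burst=9, C=21
  Job 4: burst=10, C=31
  Job 5: burst=11, C=42
Average completion = 111/5 = 22.2

22.2


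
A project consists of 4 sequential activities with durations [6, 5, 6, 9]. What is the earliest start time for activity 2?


Activity 2 starts after activities 1 through 1 complete.
Predecessor durations: [6]
ES = 6 = 6

6


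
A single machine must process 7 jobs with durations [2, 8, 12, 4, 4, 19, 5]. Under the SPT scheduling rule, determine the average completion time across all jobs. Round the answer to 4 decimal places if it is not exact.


Sort jobs by processing time (SPT order): [2, 4, 4, 5, 8, 12, 19]
Compute completion times sequentially:
  Job 1: processing = 2, completes at 2
  Job 2: processing = 4, completes at 6
  Job 3: processing = 4, completes at 10
  Job 4: processing = 5, completes at 15
  Job 5: processing = 8, completes at 23
  Job 6: processing = 12, completes at 35
  Job 7: processing = 19, completes at 54
Sum of completion times = 145
Average completion time = 145/7 = 20.7143

20.7143


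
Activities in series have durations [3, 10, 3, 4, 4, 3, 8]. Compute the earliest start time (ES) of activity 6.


Activity 6 starts after activities 1 through 5 complete.
Predecessor durations: [3, 10, 3, 4, 4]
ES = 3 + 10 + 3 + 4 + 4 = 24

24


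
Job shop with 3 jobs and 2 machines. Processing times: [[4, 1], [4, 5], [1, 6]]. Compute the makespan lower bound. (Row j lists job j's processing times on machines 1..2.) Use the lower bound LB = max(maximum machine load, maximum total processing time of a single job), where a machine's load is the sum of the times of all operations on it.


Machine loads:
  Machine 1: 4 + 4 + 1 = 9
  Machine 2: 1 + 5 + 6 = 12
Max machine load = 12
Job totals:
  Job 1: 5
  Job 2: 9
  Job 3: 7
Max job total = 9
Lower bound = max(12, 9) = 12

12


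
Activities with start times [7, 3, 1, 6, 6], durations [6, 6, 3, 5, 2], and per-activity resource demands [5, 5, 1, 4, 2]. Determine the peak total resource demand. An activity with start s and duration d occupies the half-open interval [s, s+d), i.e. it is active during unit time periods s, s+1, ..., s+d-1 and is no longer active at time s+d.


Each activity i is active on [start_i, start_i + duration_i).
Compute total resource usage per time slot:
  t=0: active resources = [], total = 0
  t=1: active resources = [1], total = 1
  t=2: active resources = [1], total = 1
  t=3: active resources = [5, 1], total = 6
  t=4: active resources = [5], total = 5
  t=5: active resources = [5], total = 5
  t=6: active resources = [5, 4, 2], total = 11
  t=7: active resources = [5, 5, 4, 2], total = 16
  t=8: active resources = [5, 5, 4], total = 14
  t=9: active resources = [5, 4], total = 9
  t=10: active resources = [5, 4], total = 9
  t=11: active resources = [5], total = 5
  t=12: active resources = [5], total = 5
Peak resource demand = 16

16


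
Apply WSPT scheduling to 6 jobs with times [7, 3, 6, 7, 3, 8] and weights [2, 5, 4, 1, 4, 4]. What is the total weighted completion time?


Compute p/w ratios and sort ascending (WSPT): [(3, 5), (3, 4), (6, 4), (8, 4), (7, 2), (7, 1)]
Compute weighted completion times:
  Job (p=3,w=5): C=3, w*C=5*3=15
  Job (p=3,w=4): C=6, w*C=4*6=24
  Job (p=6,w=4): C=12, w*C=4*12=48
  Job (p=8,w=4): C=20, w*C=4*20=80
  Job (p=7,w=2): C=27, w*C=2*27=54
  Job (p=7,w=1): C=34, w*C=1*34=34
Total weighted completion time = 255

255


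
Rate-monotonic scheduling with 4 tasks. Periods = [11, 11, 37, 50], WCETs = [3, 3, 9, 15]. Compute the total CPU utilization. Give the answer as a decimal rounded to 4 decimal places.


Compute individual utilizations (exact fractions):
  Task 1: C/T = 3/11 (approx. 0.2727)
  Task 2: C/T = 3/11 (approx. 0.2727)
  Task 3: C/T = 9/37 (approx. 0.2432)
  Task 4: C/T = 15/50 = 3/10 (approx. 0.3)
Total utilization U = 3/11 + 3/11 + 9/37 + 3/10 = 4431/4070
Rounded to 4 decimal places: U = 1.0887
RM (Liu & Layland) bound for 4 tasks = 0.756828; compare with U = 4431/4070 (approx. 1.088698)
U > 1, so the task set is not schedulable (processor overloaded).

1.0887


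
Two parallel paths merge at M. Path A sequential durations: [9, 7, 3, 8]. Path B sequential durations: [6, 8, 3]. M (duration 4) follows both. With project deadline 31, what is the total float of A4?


Forward pass: ES(A4) = sum of predecessors on chain A = 19
EF = ES + duration = 19 + 8 = 27
Backward pass: LF(M) = deadline = 31; LS(M) = 31 - 4 = 27
LF(A4) = LS(M) - sum(successors on chain A) = 27 - 0 = 27
LS = LF - duration = 27 - 8 = 19
Total float = LS - ES = 19 - 19 = 0

0


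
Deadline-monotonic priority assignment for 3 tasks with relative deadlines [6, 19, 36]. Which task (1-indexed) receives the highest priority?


Sort tasks by relative deadline (ascending):
  Task 1: deadline = 6
  Task 2: deadline = 19
  Task 3: deadline = 36
Priority order (highest first): [1, 2, 3]
Highest priority task = 1

1


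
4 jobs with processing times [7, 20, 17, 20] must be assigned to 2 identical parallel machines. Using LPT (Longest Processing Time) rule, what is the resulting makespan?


Sort jobs in decreasing order (LPT): [20, 20, 17, 7]
Assign each job to the least loaded machine:
  Machine 1: jobs [20, 17], load = 37
  Machine 2: jobs [20, 7], load = 27
Makespan = max load = 37

37


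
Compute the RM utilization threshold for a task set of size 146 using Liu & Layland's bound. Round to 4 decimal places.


Compute 2^(1/146) = 1.0047588711
Subtract 1: 1.0047588711 - 1 = 0.0047588711
Multiply by n: 146 * 0.0047588711 = 0.6947951806
Round to 4 dp: 0.6948

0.6948


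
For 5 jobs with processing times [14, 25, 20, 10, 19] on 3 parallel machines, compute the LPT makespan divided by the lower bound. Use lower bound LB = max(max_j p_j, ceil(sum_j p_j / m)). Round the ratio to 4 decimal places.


LPT order: [25, 20, 19, 14, 10]
Machine loads after assignment: [25, 30, 33]
LPT makespan = 33
Lower bound = max(max_job, ceil(total/3)) = max(25, 30) = 30
Ratio = 33 / 30 = 1.1

1.1


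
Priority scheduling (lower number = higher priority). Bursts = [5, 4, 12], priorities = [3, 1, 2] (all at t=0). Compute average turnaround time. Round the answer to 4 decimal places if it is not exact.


Sort by priority (ascending = highest first):
Order: [(1, 4), (2, 12), (3, 5)]
Completion times:
  Priority 1, burst=4, C=4
  Priority 2, burst=12, C=16
  Priority 3, burst=5, C=21
Average turnaround = 41/3 = 13.6667

13.6667


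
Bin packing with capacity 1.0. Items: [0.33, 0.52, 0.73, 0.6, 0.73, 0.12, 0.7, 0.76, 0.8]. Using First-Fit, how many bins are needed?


Place items sequentially using First-Fit:
  Item 0.33 -> new Bin 1
  Item 0.52 -> Bin 1 (now 0.85)
  Item 0.73 -> new Bin 2
  Item 0.6 -> new Bin 3
  Item 0.73 -> new Bin 4
  Item 0.12 -> Bin 1 (now 0.97)
  Item 0.7 -> new Bin 5
  Item 0.76 -> new Bin 6
  Item 0.8 -> new Bin 7
Total bins used = 7

7


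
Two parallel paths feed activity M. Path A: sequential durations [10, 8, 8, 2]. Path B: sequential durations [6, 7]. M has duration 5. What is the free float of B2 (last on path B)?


ES(B2) = sum of predecessors on chain B = 6
EF(B2) = ES + duration = 6 + 7 = 13
Successor of B2 is M. ES(M) = max(sum(A), sum(B)) = max(28, 13) = 28
Free float = ES(successor) - EF(current) = 28 - 13 = 15

15


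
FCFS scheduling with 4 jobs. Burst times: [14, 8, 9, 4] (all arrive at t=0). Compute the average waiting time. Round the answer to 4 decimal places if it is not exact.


FCFS order (as given): [14, 8, 9, 4]
Waiting times:
  Job 1: wait = 0
  Job 2: wait = 14
  Job 3: wait = 22
  Job 4: wait = 31
Sum of waiting times = 67
Average waiting time = 67/4 = 16.75

16.75


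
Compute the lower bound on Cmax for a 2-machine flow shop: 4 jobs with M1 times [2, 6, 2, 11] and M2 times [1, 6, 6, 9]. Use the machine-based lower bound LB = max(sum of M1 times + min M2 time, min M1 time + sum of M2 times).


LB1 = sum(M1 times) + min(M2 times) = 21 + 1 = 22
LB2 = min(M1 times) + sum(M2 times) = 2 + 22 = 24
Lower bound = max(LB1, LB2) = max(22, 24) = 24

24


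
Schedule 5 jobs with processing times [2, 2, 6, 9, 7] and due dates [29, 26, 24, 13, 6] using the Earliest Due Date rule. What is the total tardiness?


Sort by due date (EDD order): [(7, 6), (9, 13), (6, 24), (2, 26), (2, 29)]
Compute completion times and tardiness:
  Job 1: p=7, d=6, C=7, tardiness=max(0,7-6)=1
  Job 2: p=9, d=13, C=16, tardiness=max(0,16-13)=3
  Job 3: p=6, d=24, C=22, tardiness=max(0,22-24)=0
  Job 4: p=2, d=26, C=24, tardiness=max(0,24-26)=0
  Job 5: p=2, d=29, C=26, tardiness=max(0,26-29)=0
Total tardiness = 4

4


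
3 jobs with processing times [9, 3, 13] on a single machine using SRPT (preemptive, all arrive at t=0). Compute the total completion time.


Since all jobs arrive at t=0, SRPT equals SPT ordering.
SPT order: [3, 9, 13]
Completion times:
  Job 1: p=3, C=3
  Job 2: p=9, C=12
  Job 3: p=13, C=25
Total completion time = 3 + 12 + 25 = 40

40


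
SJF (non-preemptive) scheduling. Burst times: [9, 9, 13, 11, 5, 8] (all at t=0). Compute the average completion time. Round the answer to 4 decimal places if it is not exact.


SJF order (ascending): [5, 8, 9, 9, 11, 13]
Completion times:
  Job 1: burst=5, C=5
  Job 2: burst=8, C=13
  Job 3: burst=9, C=22
  Job 4: burst=9, C=31
  Job 5: burst=11, C=42
  Job 6: burst=13, C=55
Average completion = 168/6 = 28.0

28.0


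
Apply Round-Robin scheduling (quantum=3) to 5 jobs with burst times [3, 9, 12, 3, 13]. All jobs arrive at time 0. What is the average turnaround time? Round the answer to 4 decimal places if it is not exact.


Time quantum = 3
Execution trace:
  J1 runs 3 units, time = 3
  J2 runs 3 units, time = 6
  J3 runs 3 units, time = 9
  J4 runs 3 units, time = 12
  J5 runs 3 units, time = 15
  J2 runs 3 units, time = 18
  J3 runs 3 units, time = 21
  J5 runs 3 units, time = 24
  J2 runs 3 units, time = 27
  J3 runs 3 units, time = 30
  J5 runs 3 units, time = 33
  J3 runs 3 units, time = 36
  J5 runs 3 units, time = 39
  J5 runs 1 units, time = 40
Finish times: [3, 27, 36, 12, 40]
Average turnaround = 118/5 = 23.6

23.6


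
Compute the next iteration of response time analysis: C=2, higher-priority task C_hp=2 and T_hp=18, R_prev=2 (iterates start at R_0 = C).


R_next = C + ceil(R_prev / T_hp) * C_hp
ceil(2 / 18) = ceil(0.1111) = 1
Interference = 1 * 2 = 2
R_next = 2 + 2 = 4

4


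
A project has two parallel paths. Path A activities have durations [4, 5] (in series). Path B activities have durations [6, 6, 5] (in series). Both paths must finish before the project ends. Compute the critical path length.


Path A total = 4 + 5 = 9
Path B total = 6 + 6 + 5 = 17
Critical path = longest path = max(9, 17) = 17

17


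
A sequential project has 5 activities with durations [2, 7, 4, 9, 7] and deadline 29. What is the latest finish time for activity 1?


LF(activity 1) = deadline - sum of successor durations
Successors: activities 2 through 5 with durations [7, 4, 9, 7]
Sum of successor durations = 27
LF = 29 - 27 = 2

2


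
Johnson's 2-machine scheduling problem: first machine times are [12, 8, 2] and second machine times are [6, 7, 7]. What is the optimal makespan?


Apply Johnson's rule:
  Group 1 (a <= b): [(3, 2, 7)]
  Group 2 (a > b): [(2, 8, 7), (1, 12, 6)]
Optimal job order: [3, 2, 1]
Schedule:
  Job 3: M1 done at 2, M2 done at 9
  Job 2: M1 done at 10, M2 done at 17
  Job 1: M1 done at 22, M2 done at 28
Makespan = 28

28


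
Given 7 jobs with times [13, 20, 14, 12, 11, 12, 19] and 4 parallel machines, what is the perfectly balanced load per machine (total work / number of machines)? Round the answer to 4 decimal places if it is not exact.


Total processing time = 13 + 20 + 14 + 12 + 11 + 12 + 19 = 101
Number of machines = 4
Ideal balanced load = 101 / 4 = 25.25

25.25


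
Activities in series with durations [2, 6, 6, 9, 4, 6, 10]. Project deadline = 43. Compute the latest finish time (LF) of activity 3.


LF(activity 3) = deadline - sum of successor durations
Successors: activities 4 through 7 with durations [9, 4, 6, 10]
Sum of successor durations = 29
LF = 43 - 29 = 14

14


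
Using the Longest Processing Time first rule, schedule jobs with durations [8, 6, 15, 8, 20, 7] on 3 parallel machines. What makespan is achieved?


Sort jobs in decreasing order (LPT): [20, 15, 8, 8, 7, 6]
Assign each job to the least loaded machine:
  Machine 1: jobs [20], load = 20
  Machine 2: jobs [15, 7], load = 22
  Machine 3: jobs [8, 8, 6], load = 22
Makespan = max load = 22

22


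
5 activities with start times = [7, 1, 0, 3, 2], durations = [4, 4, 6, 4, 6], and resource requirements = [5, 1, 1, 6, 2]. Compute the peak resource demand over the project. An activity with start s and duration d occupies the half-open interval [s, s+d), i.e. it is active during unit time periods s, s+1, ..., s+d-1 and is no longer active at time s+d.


Each activity i is active on [start_i, start_i + duration_i).
Compute total resource usage per time slot:
  t=0: active resources = [1], total = 1
  t=1: active resources = [1, 1], total = 2
  t=2: active resources = [1, 1, 2], total = 4
  t=3: active resources = [1, 1, 6, 2], total = 10
  t=4: active resources = [1, 1, 6, 2], total = 10
  t=5: active resources = [1, 6, 2], total = 9
  t=6: active resources = [6, 2], total = 8
  t=7: active resources = [5, 2], total = 7
  t=8: active resources = [5], total = 5
  t=9: active resources = [5], total = 5
  t=10: active resources = [5], total = 5
Peak resource demand = 10

10


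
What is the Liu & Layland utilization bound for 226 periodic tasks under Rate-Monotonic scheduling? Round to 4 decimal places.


Compute 2^(1/226) = 1.0030717310
Subtract 1: 1.0030717310 - 1 = 0.0030717310
Multiply by n: 226 * 0.0030717310 = 0.6942112060
Round to 4 dp: 0.6942

0.6942


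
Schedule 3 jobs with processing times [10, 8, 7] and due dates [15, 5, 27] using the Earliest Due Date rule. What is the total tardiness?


Sort by due date (EDD order): [(8, 5), (10, 15), (7, 27)]
Compute completion times and tardiness:
  Job 1: p=8, d=5, C=8, tardiness=max(0,8-5)=3
  Job 2: p=10, d=15, C=18, tardiness=max(0,18-15)=3
  Job 3: p=7, d=27, C=25, tardiness=max(0,25-27)=0
Total tardiness = 6

6


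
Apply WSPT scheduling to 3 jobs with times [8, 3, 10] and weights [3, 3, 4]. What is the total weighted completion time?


Compute p/w ratios and sort ascending (WSPT): [(3, 3), (10, 4), (8, 3)]
Compute weighted completion times:
  Job (p=3,w=3): C=3, w*C=3*3=9
  Job (p=10,w=4): C=13, w*C=4*13=52
  Job (p=8,w=3): C=21, w*C=3*21=63
Total weighted completion time = 124

124


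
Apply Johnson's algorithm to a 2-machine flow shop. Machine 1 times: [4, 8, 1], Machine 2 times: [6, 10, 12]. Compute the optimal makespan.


Apply Johnson's rule:
  Group 1 (a <= b): [(3, 1, 12), (1, 4, 6), (2, 8, 10)]
  Group 2 (a > b): []
Optimal job order: [3, 1, 2]
Schedule:
  Job 3: M1 done at 1, M2 done at 13
  Job 1: M1 done at 5, M2 done at 19
  Job 2: M1 done at 13, M2 done at 29
Makespan = 29

29


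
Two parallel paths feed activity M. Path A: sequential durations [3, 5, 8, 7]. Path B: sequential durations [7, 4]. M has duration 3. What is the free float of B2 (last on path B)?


ES(B2) = sum of predecessors on chain B = 7
EF(B2) = ES + duration = 7 + 4 = 11
Successor of B2 is M. ES(M) = max(sum(A), sum(B)) = max(23, 11) = 23
Free float = ES(successor) - EF(current) = 23 - 11 = 12

12


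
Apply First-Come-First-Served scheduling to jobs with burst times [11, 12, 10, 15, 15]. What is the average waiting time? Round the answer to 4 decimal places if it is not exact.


FCFS order (as given): [11, 12, 10, 15, 15]
Waiting times:
  Job 1: wait = 0
  Job 2: wait = 11
  Job 3: wait = 23
  Job 4: wait = 33
  Job 5: wait = 48
Sum of waiting times = 115
Average waiting time = 115/5 = 23.0

23.0


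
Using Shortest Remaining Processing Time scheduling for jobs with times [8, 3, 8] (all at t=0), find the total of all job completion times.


Since all jobs arrive at t=0, SRPT equals SPT ordering.
SPT order: [3, 8, 8]
Completion times:
  Job 1: p=3, C=3
  Job 2: p=8, C=11
  Job 3: p=8, C=19
Total completion time = 3 + 11 + 19 = 33

33


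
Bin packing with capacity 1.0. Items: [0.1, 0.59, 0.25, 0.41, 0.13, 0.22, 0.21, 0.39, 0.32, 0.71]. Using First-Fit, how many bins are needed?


Place items sequentially using First-Fit:
  Item 0.1 -> new Bin 1
  Item 0.59 -> Bin 1 (now 0.69)
  Item 0.25 -> Bin 1 (now 0.94)
  Item 0.41 -> new Bin 2
  Item 0.13 -> Bin 2 (now 0.54)
  Item 0.22 -> Bin 2 (now 0.76)
  Item 0.21 -> Bin 2 (now 0.97)
  Item 0.39 -> new Bin 3
  Item 0.32 -> Bin 3 (now 0.71)
  Item 0.71 -> new Bin 4
Total bins used = 4

4


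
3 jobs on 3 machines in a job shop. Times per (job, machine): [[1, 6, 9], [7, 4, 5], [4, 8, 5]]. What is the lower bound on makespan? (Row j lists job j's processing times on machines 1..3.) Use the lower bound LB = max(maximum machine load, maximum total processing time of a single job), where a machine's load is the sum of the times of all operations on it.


Machine loads:
  Machine 1: 1 + 7 + 4 = 12
  Machine 2: 6 + 4 + 8 = 18
  Machine 3: 9 + 5 + 5 = 19
Max machine load = 19
Job totals:
  Job 1: 16
  Job 2: 16
  Job 3: 17
Max job total = 17
Lower bound = max(19, 17) = 19

19


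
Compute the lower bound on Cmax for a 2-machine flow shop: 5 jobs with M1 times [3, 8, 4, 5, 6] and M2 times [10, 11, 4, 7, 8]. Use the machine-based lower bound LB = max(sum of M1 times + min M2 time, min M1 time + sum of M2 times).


LB1 = sum(M1 times) + min(M2 times) = 26 + 4 = 30
LB2 = min(M1 times) + sum(M2 times) = 3 + 40 = 43
Lower bound = max(LB1, LB2) = max(30, 43) = 43

43


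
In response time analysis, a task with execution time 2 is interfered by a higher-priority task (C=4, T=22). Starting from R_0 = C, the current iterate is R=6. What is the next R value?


R_next = C + ceil(R_prev / T_hp) * C_hp
ceil(6 / 22) = ceil(0.2727) = 1
Interference = 1 * 4 = 4
R_next = 2 + 4 = 6
R_next = R_prev, so the iteration has converged (response time = 6).

6


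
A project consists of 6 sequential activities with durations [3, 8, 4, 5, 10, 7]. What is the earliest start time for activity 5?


Activity 5 starts after activities 1 through 4 complete.
Predecessor durations: [3, 8, 4, 5]
ES = 3 + 8 + 4 + 5 = 20

20


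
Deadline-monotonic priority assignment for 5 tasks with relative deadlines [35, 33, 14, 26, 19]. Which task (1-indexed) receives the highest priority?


Sort tasks by relative deadline (ascending):
  Task 3: deadline = 14
  Task 5: deadline = 19
  Task 4: deadline = 26
  Task 2: deadline = 33
  Task 1: deadline = 35
Priority order (highest first): [3, 5, 4, 2, 1]
Highest priority task = 3

3


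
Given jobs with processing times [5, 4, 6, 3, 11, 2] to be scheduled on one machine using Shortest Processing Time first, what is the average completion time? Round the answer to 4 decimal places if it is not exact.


Sort jobs by processing time (SPT order): [2, 3, 4, 5, 6, 11]
Compute completion times sequentially:
  Job 1: processing = 2, completes at 2
  Job 2: processing = 3, completes at 5
  Job 3: processing = 4, completes at 9
  Job 4: processing = 5, completes at 14
  Job 5: processing = 6, completes at 20
  Job 6: processing = 11, completes at 31
Sum of completion times = 81
Average completion time = 81/6 = 13.5

13.5


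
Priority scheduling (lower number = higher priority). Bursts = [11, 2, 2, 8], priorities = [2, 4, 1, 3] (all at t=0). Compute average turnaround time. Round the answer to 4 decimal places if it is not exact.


Sort by priority (ascending = highest first):
Order: [(1, 2), (2, 11), (3, 8), (4, 2)]
Completion times:
  Priority 1, burst=2, C=2
  Priority 2, burst=11, C=13
  Priority 3, burst=8, C=21
  Priority 4, burst=2, C=23
Average turnaround = 59/4 = 14.75

14.75


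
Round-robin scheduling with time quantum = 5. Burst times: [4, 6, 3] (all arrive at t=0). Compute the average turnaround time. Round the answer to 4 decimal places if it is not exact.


Time quantum = 5
Execution trace:
  J1 runs 4 units, time = 4
  J2 runs 5 units, time = 9
  J3 runs 3 units, time = 12
  J2 runs 1 units, time = 13
Finish times: [4, 13, 12]
Average turnaround = 29/3 = 9.6667

9.6667


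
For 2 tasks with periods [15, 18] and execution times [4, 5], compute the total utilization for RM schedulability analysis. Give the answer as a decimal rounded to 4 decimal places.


Compute individual utilizations (exact fractions):
  Task 1: C/T = 4/15 (approx. 0.2667)
  Task 2: C/T = 5/18 (approx. 0.2778)
Total utilization U = 4/15 + 5/18 = 49/90
Rounded to 4 decimal places: U = 0.5444
RM (Liu & Layland) bound for 2 tasks = 0.828427; compare with U = 49/90 (approx. 0.544444)
U <= bound, so schedulable by RM sufficient condition.

0.5444


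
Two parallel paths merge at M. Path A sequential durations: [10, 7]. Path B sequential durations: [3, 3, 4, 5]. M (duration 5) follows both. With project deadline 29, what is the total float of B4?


Forward pass: ES(B4) = sum of predecessors on chain B = 10
EF = ES + duration = 10 + 5 = 15
Backward pass: LF(M) = deadline = 29; LS(M) = 29 - 5 = 24
LF(B4) = LS(M) - sum(successors on chain B) = 24 - 0 = 24
LS = LF - duration = 24 - 5 = 19
Total float = LS - ES = 19 - 10 = 9

9


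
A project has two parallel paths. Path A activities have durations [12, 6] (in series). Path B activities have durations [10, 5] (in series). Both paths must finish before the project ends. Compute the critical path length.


Path A total = 12 + 6 = 18
Path B total = 10 + 5 = 15
Critical path = longest path = max(18, 15) = 18

18


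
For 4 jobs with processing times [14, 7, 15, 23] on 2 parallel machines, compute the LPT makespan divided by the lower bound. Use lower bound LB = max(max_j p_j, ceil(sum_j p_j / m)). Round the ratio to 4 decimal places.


LPT order: [23, 15, 14, 7]
Machine loads after assignment: [30, 29]
LPT makespan = 30
Lower bound = max(max_job, ceil(total/2)) = max(23, 30) = 30
Ratio = 30 / 30 = 1.0

1.0


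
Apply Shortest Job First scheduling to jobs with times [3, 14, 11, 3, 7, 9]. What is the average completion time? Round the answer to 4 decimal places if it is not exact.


SJF order (ascending): [3, 3, 7, 9, 11, 14]
Completion times:
  Job 1: burst=3, C=3
  Job 2: burst=3, C=6
  Job 3: burst=7, C=13
  Job 4: burst=9, C=22
  Job 5: burst=11, C=33
  Job 6: burst=14, C=47
Average completion = 124/6 = 20.6667

20.6667


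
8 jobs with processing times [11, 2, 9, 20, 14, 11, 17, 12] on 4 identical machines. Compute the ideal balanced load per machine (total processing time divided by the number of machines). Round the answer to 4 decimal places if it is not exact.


Total processing time = 11 + 2 + 9 + 20 + 14 + 11 + 17 + 12 = 96
Number of machines = 4
Ideal balanced load = 96 / 4 = 24.0

24.0


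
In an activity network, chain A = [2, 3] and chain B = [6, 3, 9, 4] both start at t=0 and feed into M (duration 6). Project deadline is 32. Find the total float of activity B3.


Forward pass: ES(B3) = sum of predecessors on chain B = 9
EF = ES + duration = 9 + 9 = 18
Backward pass: LF(M) = deadline = 32; LS(M) = 32 - 6 = 26
LF(B3) = LS(M) - sum(successors on chain B) = 26 - 4 = 22
LS = LF - duration = 22 - 9 = 13
Total float = LS - ES = 13 - 9 = 4

4


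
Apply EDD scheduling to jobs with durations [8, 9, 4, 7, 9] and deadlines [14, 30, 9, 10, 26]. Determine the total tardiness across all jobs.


Sort by due date (EDD order): [(4, 9), (7, 10), (8, 14), (9, 26), (9, 30)]
Compute completion times and tardiness:
  Job 1: p=4, d=9, C=4, tardiness=max(0,4-9)=0
  Job 2: p=7, d=10, C=11, tardiness=max(0,11-10)=1
  Job 3: p=8, d=14, C=19, tardiness=max(0,19-14)=5
  Job 4: p=9, d=26, C=28, tardiness=max(0,28-26)=2
  Job 5: p=9, d=30, C=37, tardiness=max(0,37-30)=7
Total tardiness = 15

15


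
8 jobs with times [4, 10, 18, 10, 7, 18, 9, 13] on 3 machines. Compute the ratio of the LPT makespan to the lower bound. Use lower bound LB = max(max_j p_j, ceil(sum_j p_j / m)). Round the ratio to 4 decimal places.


LPT order: [18, 18, 13, 10, 10, 9, 7, 4]
Machine loads after assignment: [28, 31, 30]
LPT makespan = 31
Lower bound = max(max_job, ceil(total/3)) = max(18, 30) = 30
Ratio = 31 / 30 = 1.0333

1.0333


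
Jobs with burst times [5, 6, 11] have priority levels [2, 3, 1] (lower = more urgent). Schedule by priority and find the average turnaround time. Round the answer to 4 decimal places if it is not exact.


Sort by priority (ascending = highest first):
Order: [(1, 11), (2, 5), (3, 6)]
Completion times:
  Priority 1, burst=11, C=11
  Priority 2, burst=5, C=16
  Priority 3, burst=6, C=22
Average turnaround = 49/3 = 16.3333

16.3333


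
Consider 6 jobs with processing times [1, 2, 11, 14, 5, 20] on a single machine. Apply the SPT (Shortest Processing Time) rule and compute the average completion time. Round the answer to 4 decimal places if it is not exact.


Sort jobs by processing time (SPT order): [1, 2, 5, 11, 14, 20]
Compute completion times sequentially:
  Job 1: processing = 1, completes at 1
  Job 2: processing = 2, completes at 3
  Job 3: processing = 5, completes at 8
  Job 4: processing = 11, completes at 19
  Job 5: processing = 14, completes at 33
  Job 6: processing = 20, completes at 53
Sum of completion times = 117
Average completion time = 117/6 = 19.5

19.5


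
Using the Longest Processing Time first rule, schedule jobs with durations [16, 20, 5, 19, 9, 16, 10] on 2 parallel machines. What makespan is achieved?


Sort jobs in decreasing order (LPT): [20, 19, 16, 16, 10, 9, 5]
Assign each job to the least loaded machine:
  Machine 1: jobs [20, 16, 9, 5], load = 50
  Machine 2: jobs [19, 16, 10], load = 45
Makespan = max load = 50

50


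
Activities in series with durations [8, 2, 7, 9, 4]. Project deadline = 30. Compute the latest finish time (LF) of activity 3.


LF(activity 3) = deadline - sum of successor durations
Successors: activities 4 through 5 with durations [9, 4]
Sum of successor durations = 13
LF = 30 - 13 = 17

17


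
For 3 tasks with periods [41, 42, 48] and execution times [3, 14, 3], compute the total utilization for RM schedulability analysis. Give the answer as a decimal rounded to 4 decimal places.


Compute individual utilizations (exact fractions):
  Task 1: C/T = 3/41 (approx. 0.0732)
  Task 2: C/T = 14/42 = 1/3 (approx. 0.3333)
  Task 3: C/T = 3/48 = 1/16 (approx. 0.0625)
Total utilization U = 3/41 + 1/3 + 1/16 = 923/1968
Rounded to 4 decimal places: U = 0.4690
RM (Liu & Layland) bound for 3 tasks = 0.779763; compare with U = 923/1968 (approx. 0.469004)
U <= bound, so schedulable by RM sufficient condition.

0.4690


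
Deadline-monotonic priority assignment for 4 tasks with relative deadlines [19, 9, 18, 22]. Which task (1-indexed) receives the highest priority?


Sort tasks by relative deadline (ascending):
  Task 2: deadline = 9
  Task 3: deadline = 18
  Task 1: deadline = 19
  Task 4: deadline = 22
Priority order (highest first): [2, 3, 1, 4]
Highest priority task = 2

2


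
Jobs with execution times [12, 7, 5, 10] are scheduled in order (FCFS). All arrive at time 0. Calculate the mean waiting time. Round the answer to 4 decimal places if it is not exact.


FCFS order (as given): [12, 7, 5, 10]
Waiting times:
  Job 1: wait = 0
  Job 2: wait = 12
  Job 3: wait = 19
  Job 4: wait = 24
Sum of waiting times = 55
Average waiting time = 55/4 = 13.75

13.75


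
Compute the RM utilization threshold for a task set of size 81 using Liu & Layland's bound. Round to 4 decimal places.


Compute 2^(1/81) = 1.0085940916
Subtract 1: 1.0085940916 - 1 = 0.0085940916
Multiply by n: 81 * 0.0085940916 = 0.6961214196
Round to 4 dp: 0.6961

0.6961


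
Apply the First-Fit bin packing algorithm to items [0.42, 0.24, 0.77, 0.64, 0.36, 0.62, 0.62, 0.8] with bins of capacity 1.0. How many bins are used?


Place items sequentially using First-Fit:
  Item 0.42 -> new Bin 1
  Item 0.24 -> Bin 1 (now 0.66)
  Item 0.77 -> new Bin 2
  Item 0.64 -> new Bin 3
  Item 0.36 -> Bin 3 (now 1.0)
  Item 0.62 -> new Bin 4
  Item 0.62 -> new Bin 5
  Item 0.8 -> new Bin 6
Total bins used = 6

6


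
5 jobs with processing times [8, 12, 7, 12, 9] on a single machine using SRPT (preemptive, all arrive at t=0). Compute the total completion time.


Since all jobs arrive at t=0, SRPT equals SPT ordering.
SPT order: [7, 8, 9, 12, 12]
Completion times:
  Job 1: p=7, C=7
  Job 2: p=8, C=15
  Job 3: p=9, C=24
  Job 4: p=12, C=36
  Job 5: p=12, C=48
Total completion time = 7 + 15 + 24 + 36 + 48 = 130

130
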